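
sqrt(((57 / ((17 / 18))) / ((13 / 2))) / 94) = 3 *sqrt(1184118) / 10387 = 0.31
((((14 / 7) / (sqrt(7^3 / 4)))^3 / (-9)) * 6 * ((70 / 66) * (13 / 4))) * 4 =-8320 * sqrt(7) / 237699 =-0.09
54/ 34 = 27/ 17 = 1.59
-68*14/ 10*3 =-1428/ 5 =-285.60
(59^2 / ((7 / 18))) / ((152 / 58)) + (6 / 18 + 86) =2794517 / 798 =3501.90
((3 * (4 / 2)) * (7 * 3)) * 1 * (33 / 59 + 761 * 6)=33947802 / 59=575386.47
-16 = -16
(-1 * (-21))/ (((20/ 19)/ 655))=52269/ 4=13067.25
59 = 59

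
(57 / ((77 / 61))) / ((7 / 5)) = 17385 / 539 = 32.25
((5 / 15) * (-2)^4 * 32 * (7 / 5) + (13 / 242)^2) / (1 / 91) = 19100527901 / 878460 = 21743.20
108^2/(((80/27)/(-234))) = -4605822/5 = -921164.40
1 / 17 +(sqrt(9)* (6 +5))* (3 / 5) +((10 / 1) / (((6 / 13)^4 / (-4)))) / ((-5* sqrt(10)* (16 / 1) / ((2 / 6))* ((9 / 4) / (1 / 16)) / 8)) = 28561* sqrt(10) / 349920 +1688 / 85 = 20.12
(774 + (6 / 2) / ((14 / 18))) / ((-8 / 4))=-5445 / 14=-388.93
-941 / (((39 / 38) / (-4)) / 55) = 7866760 / 39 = 201711.79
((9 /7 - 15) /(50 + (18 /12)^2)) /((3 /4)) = -0.35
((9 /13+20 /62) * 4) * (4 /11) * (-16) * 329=-34447616 /4433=-7770.72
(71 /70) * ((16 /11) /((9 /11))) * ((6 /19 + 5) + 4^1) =33512 /1995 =16.80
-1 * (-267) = 267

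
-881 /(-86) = 881 /86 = 10.24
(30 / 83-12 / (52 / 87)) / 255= -7091 / 91715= -0.08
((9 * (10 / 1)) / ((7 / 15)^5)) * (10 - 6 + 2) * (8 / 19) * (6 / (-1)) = -61637.85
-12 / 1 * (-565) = 6780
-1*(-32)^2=-1024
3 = 3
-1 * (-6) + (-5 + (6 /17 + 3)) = 4.35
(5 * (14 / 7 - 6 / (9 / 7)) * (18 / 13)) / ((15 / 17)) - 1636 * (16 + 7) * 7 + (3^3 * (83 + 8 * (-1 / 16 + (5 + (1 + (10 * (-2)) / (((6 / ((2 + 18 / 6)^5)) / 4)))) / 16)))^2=16318341169277 / 52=313814253255.33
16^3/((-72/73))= -37376/9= -4152.89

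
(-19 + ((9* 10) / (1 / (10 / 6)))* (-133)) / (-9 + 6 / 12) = 39938 / 17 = 2349.29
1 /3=0.33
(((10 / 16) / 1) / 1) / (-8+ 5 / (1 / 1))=-5 / 24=-0.21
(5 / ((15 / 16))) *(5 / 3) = 80 / 9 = 8.89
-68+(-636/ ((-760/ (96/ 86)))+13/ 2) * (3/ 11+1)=-2630421/ 44935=-58.54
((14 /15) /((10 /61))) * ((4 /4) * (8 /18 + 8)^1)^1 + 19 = 45277 /675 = 67.08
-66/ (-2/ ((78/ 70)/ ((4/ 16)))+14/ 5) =-25740/ 917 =-28.07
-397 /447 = -0.89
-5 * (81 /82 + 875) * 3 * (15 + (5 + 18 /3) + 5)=-33401415 /82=-407334.33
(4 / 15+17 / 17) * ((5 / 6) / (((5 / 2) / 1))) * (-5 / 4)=-19 / 36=-0.53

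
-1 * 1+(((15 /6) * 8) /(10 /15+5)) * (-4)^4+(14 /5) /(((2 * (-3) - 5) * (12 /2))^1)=2531476 /2805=902.49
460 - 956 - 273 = -769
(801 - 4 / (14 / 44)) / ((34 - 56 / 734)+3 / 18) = 12152838 / 525469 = 23.13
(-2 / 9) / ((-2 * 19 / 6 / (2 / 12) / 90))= 10 / 19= 0.53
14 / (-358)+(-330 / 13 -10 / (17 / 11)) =-31.89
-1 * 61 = -61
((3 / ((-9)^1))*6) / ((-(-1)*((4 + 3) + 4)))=-2 / 11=-0.18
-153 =-153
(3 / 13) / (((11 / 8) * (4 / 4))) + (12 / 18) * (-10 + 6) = -1072 / 429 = -2.50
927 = 927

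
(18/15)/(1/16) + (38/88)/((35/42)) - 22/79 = 19.44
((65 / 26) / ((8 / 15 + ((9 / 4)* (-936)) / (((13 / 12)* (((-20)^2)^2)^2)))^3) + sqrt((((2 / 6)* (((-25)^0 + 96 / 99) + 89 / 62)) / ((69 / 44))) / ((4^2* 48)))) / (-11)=-2211840000000000000000000000000 / 1476394377360268992267098374621 - sqrt(9934942) / 1129392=-1.50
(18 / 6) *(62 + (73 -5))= 390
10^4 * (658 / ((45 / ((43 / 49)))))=8084000 / 63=128317.46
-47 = -47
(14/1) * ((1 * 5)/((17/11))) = 770/17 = 45.29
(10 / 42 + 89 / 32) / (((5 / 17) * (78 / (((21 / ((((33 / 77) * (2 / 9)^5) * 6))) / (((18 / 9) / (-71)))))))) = -37491786927 / 532480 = -70409.76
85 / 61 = 1.39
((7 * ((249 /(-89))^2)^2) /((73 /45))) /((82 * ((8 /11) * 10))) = 2663977932693 /6009200874016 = 0.44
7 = 7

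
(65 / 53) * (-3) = -3.68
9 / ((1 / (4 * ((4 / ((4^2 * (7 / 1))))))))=1.29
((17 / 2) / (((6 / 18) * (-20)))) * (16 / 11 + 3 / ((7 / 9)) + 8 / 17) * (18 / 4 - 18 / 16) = -613089 / 24640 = -24.88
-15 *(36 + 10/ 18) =-1645/ 3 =-548.33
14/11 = 1.27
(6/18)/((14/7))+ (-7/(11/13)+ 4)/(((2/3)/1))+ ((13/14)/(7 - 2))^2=-1003823/161700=-6.21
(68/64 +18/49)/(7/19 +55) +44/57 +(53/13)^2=138394226899/7944990144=17.42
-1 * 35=-35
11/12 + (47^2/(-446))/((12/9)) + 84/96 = -2573/1338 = -1.92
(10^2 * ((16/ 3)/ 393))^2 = 2560000/ 1390041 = 1.84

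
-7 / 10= -0.70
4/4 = 1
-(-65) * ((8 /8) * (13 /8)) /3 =35.21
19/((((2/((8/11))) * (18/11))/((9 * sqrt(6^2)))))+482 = 710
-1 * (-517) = 517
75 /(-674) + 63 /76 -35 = -878039 /25612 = -34.28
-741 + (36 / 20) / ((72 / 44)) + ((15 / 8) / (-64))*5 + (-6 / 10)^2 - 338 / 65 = -9534547 / 12800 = -744.89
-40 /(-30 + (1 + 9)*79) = -1 /19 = -0.05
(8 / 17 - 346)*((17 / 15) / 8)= -979 / 20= -48.95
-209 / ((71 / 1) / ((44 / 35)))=-9196 / 2485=-3.70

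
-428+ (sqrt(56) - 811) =-1239+ 2 * sqrt(14) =-1231.52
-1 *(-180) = 180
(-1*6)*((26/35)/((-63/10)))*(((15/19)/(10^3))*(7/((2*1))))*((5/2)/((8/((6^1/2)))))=0.00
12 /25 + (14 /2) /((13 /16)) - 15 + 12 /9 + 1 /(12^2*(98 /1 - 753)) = -28025681 /6130800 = -4.57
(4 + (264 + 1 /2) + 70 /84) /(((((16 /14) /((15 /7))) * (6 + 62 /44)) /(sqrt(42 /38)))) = 11110 * sqrt(399) /3097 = 71.66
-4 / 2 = -2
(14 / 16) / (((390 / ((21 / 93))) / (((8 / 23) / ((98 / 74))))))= 37 / 278070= 0.00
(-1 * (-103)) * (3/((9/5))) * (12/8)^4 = 13905/16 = 869.06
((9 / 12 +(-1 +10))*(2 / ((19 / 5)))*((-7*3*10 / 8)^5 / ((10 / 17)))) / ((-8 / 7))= 59232227315625 / 622592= 95138111.82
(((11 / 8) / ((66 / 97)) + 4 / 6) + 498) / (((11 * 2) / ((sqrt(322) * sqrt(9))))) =24033 * sqrt(322) / 352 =1225.16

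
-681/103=-6.61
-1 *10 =-10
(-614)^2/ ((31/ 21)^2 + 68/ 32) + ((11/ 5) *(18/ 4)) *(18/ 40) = 53204381487/ 607400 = 87593.65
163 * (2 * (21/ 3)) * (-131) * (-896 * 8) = 2142816256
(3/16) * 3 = 9/16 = 0.56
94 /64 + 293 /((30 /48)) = 75243 /160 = 470.27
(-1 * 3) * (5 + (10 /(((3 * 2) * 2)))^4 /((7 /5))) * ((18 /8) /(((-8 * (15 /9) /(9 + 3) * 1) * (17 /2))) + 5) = -15699443 /205632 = -76.35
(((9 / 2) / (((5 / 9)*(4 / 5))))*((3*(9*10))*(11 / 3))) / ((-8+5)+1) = -40095 / 8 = -5011.88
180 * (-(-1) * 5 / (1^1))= 900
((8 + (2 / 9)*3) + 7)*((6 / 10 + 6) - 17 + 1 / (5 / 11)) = -1927 / 15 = -128.47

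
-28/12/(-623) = 1/267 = 0.00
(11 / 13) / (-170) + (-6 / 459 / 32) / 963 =-762761 / 153232560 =-0.00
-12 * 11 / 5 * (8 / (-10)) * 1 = 528 / 25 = 21.12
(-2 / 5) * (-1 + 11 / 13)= 4 / 65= 0.06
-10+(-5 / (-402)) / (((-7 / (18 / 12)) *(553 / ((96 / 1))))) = -2593690 / 259357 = -10.00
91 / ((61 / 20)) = 1820 / 61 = 29.84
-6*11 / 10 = -33 / 5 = -6.60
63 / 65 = 0.97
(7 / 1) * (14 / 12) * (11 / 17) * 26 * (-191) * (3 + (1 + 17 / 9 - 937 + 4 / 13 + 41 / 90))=24414097.42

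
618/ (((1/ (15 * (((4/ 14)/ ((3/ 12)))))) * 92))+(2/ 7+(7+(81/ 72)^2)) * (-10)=152715/ 5152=29.64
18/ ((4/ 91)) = 819/ 2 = 409.50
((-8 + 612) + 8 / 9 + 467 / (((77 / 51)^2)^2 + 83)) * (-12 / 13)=-3276676897259 / 5817481059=-563.25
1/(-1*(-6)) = 1/6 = 0.17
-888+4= -884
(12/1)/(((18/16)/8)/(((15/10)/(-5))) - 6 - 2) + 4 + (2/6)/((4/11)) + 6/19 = 235751/61788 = 3.82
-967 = -967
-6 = -6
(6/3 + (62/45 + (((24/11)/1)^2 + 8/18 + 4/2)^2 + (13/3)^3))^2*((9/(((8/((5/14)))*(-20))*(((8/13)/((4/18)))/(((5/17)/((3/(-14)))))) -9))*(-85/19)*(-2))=1680.50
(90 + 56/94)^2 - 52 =18015696/2209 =8155.59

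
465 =465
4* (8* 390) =12480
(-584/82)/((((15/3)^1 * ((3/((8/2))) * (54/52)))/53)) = -96.93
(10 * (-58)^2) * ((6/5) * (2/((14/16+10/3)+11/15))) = 9688320/593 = 16337.81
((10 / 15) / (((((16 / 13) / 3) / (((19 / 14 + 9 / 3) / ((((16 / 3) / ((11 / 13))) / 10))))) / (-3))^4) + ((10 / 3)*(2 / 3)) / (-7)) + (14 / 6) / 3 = 201997714335128698531 / 46404974149632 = 4352932.37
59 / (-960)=-59 / 960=-0.06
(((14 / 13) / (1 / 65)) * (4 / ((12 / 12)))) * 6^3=60480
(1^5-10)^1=-9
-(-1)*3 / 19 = 3 / 19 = 0.16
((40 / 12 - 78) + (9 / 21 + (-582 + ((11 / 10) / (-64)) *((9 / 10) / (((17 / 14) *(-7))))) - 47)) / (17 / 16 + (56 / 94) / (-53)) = -2001212408411 / 2991588600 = -668.95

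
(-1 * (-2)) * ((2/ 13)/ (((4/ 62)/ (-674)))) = -41788/ 13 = -3214.46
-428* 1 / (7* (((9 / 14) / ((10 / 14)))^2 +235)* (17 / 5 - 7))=107000 / 1485603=0.07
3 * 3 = 9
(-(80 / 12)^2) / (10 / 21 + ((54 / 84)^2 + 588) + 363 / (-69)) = -0.08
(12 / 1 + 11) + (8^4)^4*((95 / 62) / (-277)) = -13370061393558659 / 8587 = -1557011924252.78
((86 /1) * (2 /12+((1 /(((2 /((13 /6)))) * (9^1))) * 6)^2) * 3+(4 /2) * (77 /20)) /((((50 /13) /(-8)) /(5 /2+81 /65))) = -24361688 /16875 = -1443.66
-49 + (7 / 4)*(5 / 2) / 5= -385 / 8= -48.12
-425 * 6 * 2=-5100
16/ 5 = 3.20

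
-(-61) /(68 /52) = 793 /17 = 46.65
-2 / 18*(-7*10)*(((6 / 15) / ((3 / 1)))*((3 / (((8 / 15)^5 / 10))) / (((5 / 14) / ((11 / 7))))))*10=32484375 / 1024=31723.02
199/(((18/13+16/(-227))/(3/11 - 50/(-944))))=993038059/20134576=49.32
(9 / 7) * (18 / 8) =81 / 28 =2.89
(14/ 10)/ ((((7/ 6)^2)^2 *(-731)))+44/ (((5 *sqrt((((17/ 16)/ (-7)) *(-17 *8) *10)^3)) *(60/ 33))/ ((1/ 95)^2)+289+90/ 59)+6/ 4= 261463700817550000 *sqrt(35)/ 8554644877572312873746857+32151802971797782879599965757731/ 21449317740883387237731706961810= 1.50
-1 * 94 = -94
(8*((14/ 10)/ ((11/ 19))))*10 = 2128/ 11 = 193.45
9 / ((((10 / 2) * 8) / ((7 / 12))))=21 / 160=0.13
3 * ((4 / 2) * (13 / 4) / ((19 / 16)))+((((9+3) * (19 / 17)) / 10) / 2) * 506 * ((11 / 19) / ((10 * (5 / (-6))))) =-288786 / 40375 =-7.15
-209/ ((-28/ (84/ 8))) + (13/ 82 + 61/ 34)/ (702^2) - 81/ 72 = 13267085167/ 171742194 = 77.25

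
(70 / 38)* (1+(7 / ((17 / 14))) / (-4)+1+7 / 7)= 1855 / 646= 2.87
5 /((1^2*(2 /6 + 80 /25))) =75 /53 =1.42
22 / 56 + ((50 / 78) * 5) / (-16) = 0.19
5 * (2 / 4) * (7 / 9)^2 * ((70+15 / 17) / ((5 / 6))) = 59045 / 459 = 128.64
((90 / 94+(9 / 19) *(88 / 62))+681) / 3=6299080 / 27683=227.54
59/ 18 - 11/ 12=85/ 36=2.36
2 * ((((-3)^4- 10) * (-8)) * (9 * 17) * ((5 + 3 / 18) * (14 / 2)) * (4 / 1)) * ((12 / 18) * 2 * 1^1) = -33525632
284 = 284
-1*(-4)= 4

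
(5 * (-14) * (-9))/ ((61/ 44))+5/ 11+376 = 557521/ 671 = 830.88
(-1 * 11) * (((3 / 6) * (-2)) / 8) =11 / 8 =1.38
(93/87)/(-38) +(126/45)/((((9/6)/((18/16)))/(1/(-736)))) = -125651/4055360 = -0.03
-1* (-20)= 20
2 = 2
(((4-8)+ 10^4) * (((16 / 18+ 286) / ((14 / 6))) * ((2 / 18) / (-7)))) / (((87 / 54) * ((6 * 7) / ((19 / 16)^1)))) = -416993 / 1218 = -342.36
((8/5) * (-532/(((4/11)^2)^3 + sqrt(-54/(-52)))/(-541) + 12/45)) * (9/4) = 1091193655457584104/1146069682761084775 + 90160770406440888 * sqrt(78)/229213936552216955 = 4.43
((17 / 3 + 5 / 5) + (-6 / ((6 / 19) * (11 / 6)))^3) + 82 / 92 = -203064839 / 183678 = -1105.55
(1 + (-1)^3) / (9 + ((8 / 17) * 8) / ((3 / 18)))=0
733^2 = 537289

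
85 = 85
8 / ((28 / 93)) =186 / 7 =26.57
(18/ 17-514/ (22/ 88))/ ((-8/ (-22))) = -192137/ 34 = -5651.09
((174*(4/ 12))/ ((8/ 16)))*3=348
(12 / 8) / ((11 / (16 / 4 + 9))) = 39 / 22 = 1.77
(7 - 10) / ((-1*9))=1 / 3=0.33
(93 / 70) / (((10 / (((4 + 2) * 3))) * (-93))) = -9 / 350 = -0.03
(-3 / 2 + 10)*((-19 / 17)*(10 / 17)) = -95 / 17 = -5.59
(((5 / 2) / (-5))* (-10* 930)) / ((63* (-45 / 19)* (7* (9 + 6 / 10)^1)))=-14725 / 31752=-0.46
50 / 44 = 25 / 22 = 1.14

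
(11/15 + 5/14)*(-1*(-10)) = 229/21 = 10.90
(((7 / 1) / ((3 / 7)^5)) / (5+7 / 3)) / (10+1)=117649 / 19602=6.00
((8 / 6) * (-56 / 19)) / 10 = -112 / 285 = -0.39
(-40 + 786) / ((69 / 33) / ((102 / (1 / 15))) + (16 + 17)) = 12555180 / 555413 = 22.61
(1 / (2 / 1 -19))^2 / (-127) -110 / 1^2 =-4037331 / 36703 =-110.00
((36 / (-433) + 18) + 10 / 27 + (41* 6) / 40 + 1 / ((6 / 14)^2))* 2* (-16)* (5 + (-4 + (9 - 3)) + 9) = -894327424 / 58455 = -15299.42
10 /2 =5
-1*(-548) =548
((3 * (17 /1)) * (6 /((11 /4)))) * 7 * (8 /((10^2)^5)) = 1071 /1718750000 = 0.00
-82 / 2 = -41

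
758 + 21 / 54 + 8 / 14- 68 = 87061 / 126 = 690.96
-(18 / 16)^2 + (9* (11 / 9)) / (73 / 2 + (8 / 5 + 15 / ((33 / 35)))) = -403781 / 380224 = -1.06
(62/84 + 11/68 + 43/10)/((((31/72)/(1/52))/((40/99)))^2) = 11880640/7015581573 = 0.00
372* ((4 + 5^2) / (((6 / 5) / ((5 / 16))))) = 22475 / 8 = 2809.38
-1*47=-47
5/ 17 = 0.29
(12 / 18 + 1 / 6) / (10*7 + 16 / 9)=15 / 1292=0.01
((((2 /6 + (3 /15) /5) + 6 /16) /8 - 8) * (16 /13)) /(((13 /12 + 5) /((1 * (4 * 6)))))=-910824 /23725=-38.39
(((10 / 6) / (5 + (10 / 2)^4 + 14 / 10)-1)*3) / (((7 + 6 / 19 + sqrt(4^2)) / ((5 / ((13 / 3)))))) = -538422 / 1764763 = -0.31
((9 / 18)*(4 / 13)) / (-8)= -1 / 52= -0.02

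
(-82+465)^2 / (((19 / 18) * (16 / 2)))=1320201 / 76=17371.07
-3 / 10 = -0.30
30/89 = 0.34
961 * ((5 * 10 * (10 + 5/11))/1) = 5525750/11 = 502340.91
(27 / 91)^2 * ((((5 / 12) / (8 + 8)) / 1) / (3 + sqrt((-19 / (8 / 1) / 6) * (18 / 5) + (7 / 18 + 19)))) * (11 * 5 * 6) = -27064125 / 106891148 + 601425 * sqrt(64670) / 427564592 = 0.10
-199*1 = -199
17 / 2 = 8.50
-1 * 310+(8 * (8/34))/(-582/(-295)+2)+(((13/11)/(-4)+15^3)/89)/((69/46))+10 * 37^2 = 392230788107/29258394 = 13405.75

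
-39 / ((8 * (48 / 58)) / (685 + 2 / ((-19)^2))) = -4035.11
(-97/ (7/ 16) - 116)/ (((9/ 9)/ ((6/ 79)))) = -14184/ 553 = -25.65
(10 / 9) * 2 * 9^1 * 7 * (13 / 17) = 1820 / 17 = 107.06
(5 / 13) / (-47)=-5 / 611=-0.01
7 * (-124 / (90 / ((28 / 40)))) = -1519 / 225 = -6.75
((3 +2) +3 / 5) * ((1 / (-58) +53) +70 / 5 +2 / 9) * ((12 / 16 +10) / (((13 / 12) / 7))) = 147831334 / 5655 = 26141.70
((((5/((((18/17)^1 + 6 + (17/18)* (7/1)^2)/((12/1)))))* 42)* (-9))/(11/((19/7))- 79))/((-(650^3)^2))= -86751/1153169921434375000000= -0.00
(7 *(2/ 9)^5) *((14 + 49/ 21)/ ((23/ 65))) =0.18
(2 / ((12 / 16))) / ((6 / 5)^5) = 1.07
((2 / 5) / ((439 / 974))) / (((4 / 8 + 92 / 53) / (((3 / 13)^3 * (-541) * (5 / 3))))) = -335130024 / 76194157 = -4.40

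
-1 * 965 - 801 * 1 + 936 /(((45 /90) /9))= 15082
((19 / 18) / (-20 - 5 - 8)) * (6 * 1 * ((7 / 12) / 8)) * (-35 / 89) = 4655 / 845856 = 0.01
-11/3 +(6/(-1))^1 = -29/3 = -9.67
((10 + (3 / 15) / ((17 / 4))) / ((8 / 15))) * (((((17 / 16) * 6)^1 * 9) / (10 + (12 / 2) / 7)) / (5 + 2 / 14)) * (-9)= -1694763 / 9728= -174.21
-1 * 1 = -1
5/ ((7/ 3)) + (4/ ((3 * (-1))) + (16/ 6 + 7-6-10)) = -116/ 21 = -5.52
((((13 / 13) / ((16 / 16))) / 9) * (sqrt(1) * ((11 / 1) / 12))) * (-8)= -22 / 27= -0.81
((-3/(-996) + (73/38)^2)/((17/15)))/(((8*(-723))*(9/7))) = -1291115/2946201864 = -0.00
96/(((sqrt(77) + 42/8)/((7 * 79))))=-637056/113 + 121344 * sqrt(77)/113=3785.25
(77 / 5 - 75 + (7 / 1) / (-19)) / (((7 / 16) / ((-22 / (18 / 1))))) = 111408 / 665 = 167.53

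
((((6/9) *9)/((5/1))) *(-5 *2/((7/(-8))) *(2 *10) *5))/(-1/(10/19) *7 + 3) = -96000/721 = -133.15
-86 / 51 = -1.69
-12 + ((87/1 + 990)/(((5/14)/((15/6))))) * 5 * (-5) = -188487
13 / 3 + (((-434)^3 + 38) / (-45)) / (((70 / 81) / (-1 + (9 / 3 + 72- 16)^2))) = 768089794991 / 105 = 7315140904.68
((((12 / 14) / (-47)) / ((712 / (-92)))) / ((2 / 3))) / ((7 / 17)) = 0.01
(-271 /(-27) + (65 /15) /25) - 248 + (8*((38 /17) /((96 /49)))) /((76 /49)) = -231.90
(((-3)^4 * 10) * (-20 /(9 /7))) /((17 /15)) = -189000 /17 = -11117.65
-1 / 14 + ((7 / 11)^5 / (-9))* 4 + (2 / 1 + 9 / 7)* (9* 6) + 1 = 3618357931 / 20292426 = 178.31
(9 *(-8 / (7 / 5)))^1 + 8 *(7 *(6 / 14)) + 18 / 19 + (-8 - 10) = -5916 / 133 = -44.48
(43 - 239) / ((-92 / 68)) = 3332 / 23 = 144.87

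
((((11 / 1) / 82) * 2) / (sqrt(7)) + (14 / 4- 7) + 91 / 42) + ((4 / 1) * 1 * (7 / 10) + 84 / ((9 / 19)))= 11 * sqrt(7) / 287 + 894 / 5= 178.90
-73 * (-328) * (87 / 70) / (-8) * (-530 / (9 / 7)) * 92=423222172 / 3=141074057.33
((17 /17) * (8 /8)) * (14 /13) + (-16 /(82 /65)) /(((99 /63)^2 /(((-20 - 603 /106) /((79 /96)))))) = 43585196858 /270032191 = 161.41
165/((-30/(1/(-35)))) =11/70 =0.16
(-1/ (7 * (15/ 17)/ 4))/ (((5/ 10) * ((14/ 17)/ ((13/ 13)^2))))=-1156/ 735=-1.57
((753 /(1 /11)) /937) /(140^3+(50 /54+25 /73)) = 16325793 /5067695630500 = 0.00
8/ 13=0.62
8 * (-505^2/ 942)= -1020100/ 471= -2165.82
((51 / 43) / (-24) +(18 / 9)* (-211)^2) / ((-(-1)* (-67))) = -30630431 / 23048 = -1328.98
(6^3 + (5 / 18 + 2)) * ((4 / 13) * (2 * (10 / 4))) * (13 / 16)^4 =146.35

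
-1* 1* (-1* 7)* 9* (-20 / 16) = -315 / 4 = -78.75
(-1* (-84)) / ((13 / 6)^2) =3024 / 169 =17.89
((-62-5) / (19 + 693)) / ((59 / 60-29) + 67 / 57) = 19095 / 5446622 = 0.00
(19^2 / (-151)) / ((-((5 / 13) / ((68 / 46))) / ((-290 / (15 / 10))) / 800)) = -14807353600 / 10419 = -1421187.60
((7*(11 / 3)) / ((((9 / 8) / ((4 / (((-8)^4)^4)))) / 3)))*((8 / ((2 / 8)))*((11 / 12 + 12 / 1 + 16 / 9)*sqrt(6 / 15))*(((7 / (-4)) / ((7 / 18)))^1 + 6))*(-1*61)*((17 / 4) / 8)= -42240121*sqrt(10) / 9499780463984640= -0.00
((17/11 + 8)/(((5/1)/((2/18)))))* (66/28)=0.50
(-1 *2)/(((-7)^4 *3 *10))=-1/36015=-0.00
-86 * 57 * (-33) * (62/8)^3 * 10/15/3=267731717/16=16733232.31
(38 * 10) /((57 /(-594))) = -3960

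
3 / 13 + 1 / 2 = 0.73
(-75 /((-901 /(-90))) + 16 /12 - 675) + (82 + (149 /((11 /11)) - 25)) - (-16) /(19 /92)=-20423891 /51357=-397.68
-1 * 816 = -816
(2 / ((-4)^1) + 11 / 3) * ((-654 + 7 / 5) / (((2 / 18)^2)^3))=-10982582559 / 10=-1098258255.90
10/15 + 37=113/3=37.67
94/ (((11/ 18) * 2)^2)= 7614/ 121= 62.93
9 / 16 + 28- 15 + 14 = 441 / 16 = 27.56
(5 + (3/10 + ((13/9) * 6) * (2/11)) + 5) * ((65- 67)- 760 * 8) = -11917679/165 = -72228.36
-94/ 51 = -1.84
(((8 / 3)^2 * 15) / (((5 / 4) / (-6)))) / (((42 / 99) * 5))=-8448 / 35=-241.37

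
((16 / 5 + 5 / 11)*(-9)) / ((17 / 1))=-1809 / 935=-1.93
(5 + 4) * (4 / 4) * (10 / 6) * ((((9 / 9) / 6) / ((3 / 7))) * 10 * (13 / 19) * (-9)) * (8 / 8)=-6825 / 19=-359.21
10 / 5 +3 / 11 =25 / 11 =2.27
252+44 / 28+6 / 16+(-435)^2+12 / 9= 31832687 / 168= 189480.28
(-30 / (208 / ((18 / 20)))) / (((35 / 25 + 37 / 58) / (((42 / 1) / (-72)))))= 3045 / 81952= 0.04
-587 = -587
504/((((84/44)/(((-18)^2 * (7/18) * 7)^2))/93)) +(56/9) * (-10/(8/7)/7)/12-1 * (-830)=1031377907377/54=19099590877.35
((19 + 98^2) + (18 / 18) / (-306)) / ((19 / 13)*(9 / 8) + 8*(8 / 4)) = 153121124 / 280755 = 545.39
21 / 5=4.20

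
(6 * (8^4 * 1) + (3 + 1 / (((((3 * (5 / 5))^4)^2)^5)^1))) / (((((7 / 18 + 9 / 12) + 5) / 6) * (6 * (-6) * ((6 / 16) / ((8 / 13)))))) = -38249377192724512383971840 / 34928972863870556445273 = -1095.06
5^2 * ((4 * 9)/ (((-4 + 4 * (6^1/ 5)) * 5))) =225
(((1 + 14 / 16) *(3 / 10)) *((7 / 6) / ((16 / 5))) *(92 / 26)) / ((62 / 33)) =79695 / 206336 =0.39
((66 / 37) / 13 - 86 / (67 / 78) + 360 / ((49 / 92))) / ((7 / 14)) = 1818948132 / 1579123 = 1151.87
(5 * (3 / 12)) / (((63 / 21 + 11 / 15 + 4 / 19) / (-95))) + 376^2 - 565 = 632950881 / 4496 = 140780.89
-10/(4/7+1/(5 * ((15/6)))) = -875/57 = -15.35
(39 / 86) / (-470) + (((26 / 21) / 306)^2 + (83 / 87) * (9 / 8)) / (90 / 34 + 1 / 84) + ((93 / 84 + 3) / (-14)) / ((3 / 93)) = -15661054619672381 / 1801839796971480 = -8.69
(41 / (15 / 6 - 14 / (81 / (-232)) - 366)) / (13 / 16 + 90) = -106272 / 76124123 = -0.00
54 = 54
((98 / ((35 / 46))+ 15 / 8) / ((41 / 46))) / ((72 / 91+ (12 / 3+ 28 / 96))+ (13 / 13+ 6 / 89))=5842019274 / 245071145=23.84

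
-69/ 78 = -0.88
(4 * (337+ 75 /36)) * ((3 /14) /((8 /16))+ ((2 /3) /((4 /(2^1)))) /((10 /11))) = 679523 /630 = 1078.61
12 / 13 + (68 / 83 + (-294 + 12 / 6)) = -313188 / 1079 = -290.26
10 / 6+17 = 56 / 3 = 18.67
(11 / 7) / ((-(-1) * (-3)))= -11 / 21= -0.52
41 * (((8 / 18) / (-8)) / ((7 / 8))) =-164 / 63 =-2.60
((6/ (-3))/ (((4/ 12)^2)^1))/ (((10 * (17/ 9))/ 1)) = -81/ 85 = -0.95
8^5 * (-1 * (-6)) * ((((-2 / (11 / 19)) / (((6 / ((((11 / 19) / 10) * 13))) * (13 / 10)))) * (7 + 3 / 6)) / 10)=-49152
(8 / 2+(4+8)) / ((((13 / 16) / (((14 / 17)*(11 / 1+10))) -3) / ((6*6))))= -2709504 / 13891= -195.05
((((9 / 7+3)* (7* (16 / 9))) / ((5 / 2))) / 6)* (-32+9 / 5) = -4832 / 45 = -107.38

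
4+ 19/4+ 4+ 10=91/4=22.75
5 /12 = 0.42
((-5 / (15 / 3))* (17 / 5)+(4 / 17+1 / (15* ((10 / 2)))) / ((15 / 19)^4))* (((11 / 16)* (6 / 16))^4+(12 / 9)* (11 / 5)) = -1053649533118810111 / 129950023680000000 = -8.11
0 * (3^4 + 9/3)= 0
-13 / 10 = -1.30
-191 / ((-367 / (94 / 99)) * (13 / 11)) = 0.42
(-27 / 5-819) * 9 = -37098 / 5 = -7419.60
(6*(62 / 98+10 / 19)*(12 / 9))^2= 74511424 / 866761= 85.97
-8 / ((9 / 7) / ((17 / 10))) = -476 / 45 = -10.58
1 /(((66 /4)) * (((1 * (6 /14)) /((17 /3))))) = 238 /297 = 0.80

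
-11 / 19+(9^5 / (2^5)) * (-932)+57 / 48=-522819661 / 304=-1719801.52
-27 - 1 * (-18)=-9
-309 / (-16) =309 / 16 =19.31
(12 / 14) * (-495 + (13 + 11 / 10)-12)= -14787 / 35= -422.49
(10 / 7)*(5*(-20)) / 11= -1000 / 77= -12.99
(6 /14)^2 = 9 /49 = 0.18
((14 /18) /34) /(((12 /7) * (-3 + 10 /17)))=-0.01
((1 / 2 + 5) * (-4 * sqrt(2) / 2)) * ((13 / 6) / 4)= -143 * sqrt(2) / 24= -8.43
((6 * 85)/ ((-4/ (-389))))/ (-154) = -99195/ 308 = -322.06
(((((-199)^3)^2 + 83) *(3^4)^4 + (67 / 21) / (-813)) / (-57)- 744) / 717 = -45642389656954822702753289 / 697756437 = -65413068567585027.82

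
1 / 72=0.01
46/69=2/3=0.67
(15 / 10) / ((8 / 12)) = 9 / 4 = 2.25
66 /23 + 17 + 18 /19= 9097 /437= 20.82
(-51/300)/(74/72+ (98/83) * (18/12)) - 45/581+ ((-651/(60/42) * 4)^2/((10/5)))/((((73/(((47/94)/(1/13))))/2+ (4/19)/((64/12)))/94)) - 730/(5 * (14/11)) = 3748342521582986993/135733455305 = 27615465.27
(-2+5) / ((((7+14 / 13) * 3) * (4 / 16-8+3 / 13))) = -676 / 41055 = -0.02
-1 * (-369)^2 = -136161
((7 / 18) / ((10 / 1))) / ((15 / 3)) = 7 / 900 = 0.01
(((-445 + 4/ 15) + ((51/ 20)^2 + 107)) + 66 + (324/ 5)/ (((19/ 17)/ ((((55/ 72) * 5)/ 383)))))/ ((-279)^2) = -2311052729/ 679738748400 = -0.00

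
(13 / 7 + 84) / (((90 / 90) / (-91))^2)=710983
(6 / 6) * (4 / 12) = 1 / 3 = 0.33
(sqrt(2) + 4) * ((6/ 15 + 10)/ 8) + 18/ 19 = 13 * sqrt(2)/ 10 + 584/ 95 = 7.99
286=286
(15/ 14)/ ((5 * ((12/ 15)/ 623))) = 1335/ 8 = 166.88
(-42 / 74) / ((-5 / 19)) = 399 / 185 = 2.16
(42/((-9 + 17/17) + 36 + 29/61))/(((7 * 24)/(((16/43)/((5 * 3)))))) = 244/1120365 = 0.00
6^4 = 1296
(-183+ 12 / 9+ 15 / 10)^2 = 1168561 / 36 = 32460.03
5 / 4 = 1.25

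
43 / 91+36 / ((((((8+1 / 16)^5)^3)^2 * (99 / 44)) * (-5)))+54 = 51508657673088646812035181012193116379615323928751526823205321138129 / 945589640559020952167682362777020573547410266494382037758843808455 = 54.47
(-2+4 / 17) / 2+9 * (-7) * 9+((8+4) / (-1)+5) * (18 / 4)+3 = -20277 / 34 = -596.38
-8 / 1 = -8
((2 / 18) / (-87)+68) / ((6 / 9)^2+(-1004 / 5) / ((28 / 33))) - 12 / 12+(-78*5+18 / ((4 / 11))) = -119596361 / 349914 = -341.79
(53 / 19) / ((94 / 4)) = 106 / 893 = 0.12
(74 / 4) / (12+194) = 37 / 412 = 0.09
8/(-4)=-2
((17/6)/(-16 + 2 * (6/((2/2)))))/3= -17/72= -0.24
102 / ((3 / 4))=136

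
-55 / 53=-1.04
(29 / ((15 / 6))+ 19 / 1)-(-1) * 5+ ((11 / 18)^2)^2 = 35.74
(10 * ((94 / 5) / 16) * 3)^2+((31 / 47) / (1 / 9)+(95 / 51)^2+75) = 2595486671 / 1955952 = 1326.97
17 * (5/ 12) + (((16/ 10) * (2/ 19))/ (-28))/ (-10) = 282649/ 39900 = 7.08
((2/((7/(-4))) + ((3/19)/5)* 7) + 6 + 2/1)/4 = 4707/2660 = 1.77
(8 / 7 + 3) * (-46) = -190.57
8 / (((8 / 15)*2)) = 7.50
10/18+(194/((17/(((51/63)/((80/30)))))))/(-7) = 107/1764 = 0.06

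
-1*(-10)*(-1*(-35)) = 350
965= 965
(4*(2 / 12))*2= 4 / 3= 1.33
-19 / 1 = -19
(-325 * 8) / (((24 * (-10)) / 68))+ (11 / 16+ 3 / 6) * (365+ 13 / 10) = 562391 / 480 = 1171.65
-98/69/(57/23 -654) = 0.00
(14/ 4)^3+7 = 399/ 8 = 49.88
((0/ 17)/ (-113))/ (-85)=0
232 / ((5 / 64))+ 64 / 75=222784 / 75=2970.45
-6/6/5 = -1/5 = -0.20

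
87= 87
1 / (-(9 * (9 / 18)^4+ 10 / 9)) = -144 / 241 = -0.60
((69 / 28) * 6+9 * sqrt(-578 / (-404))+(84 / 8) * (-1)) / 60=1 / 14+51 * sqrt(202) / 4040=0.25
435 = 435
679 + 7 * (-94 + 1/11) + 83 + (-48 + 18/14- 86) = -2162/77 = -28.08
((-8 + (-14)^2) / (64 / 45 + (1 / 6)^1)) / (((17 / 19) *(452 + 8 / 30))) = 0.29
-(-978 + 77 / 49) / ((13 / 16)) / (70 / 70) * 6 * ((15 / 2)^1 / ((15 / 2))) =656160 / 91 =7210.55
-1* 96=-96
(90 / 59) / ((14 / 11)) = 495 / 413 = 1.20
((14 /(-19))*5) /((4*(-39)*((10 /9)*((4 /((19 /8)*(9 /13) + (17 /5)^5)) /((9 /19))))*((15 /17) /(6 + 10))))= 158721667713 /7626125000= 20.81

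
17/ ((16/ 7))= 119/ 16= 7.44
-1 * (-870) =870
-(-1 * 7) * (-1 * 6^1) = -42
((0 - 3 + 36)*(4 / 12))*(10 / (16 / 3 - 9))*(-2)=60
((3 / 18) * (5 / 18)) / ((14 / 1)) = 5 / 1512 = 0.00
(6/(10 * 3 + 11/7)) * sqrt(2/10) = 42 * sqrt(5)/1105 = 0.08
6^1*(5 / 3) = 10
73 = 73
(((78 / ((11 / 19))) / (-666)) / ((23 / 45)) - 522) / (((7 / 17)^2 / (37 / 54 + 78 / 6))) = -348131194979 / 8256402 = -42165.00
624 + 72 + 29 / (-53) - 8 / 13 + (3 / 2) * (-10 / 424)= 694.80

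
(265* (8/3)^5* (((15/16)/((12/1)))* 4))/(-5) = -542720/243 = -2233.42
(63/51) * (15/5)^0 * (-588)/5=-145.27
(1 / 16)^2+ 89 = 22785 / 256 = 89.00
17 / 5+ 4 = 37 / 5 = 7.40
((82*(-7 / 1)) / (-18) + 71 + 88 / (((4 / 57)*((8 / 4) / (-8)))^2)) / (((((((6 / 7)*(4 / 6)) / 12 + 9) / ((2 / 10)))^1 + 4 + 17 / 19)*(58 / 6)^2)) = 1027079466 / 16822523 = 61.05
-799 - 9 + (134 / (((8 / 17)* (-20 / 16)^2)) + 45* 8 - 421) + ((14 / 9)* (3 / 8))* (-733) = -334303 / 300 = -1114.34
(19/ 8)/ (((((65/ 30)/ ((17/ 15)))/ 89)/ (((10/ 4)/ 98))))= 28747/ 10192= 2.82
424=424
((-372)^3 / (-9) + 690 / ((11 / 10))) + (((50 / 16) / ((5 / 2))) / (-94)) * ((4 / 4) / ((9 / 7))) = 5720499.26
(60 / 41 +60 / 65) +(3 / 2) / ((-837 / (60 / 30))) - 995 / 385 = -2307358 / 11450439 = -0.20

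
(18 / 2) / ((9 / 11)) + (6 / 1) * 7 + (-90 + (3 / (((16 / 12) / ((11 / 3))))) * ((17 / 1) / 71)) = -9947 / 284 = -35.02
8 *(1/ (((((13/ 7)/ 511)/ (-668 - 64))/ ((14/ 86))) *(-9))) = 48876128/ 1677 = 29144.98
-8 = -8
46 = 46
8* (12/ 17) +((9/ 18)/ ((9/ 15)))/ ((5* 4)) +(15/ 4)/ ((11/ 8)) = 37771/ 4488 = 8.42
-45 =-45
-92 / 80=-23 / 20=-1.15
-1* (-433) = 433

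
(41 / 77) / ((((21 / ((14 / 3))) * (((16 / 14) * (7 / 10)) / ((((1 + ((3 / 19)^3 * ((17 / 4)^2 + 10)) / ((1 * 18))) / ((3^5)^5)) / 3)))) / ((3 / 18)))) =45271175 / 4639571634255539490432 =0.00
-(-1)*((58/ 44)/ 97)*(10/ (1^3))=145/ 1067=0.14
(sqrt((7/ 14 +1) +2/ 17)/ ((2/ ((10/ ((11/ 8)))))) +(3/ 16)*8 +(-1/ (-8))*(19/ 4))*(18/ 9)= 67/ 16 +40*sqrt(1870)/ 187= 13.44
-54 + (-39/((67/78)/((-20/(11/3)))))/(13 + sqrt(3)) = -2116854/61171 - 91260*sqrt(3)/61171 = -37.19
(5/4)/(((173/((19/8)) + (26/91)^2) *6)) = 4655/1629408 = 0.00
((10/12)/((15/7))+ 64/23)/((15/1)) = 1313/6210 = 0.21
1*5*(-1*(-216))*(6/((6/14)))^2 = 211680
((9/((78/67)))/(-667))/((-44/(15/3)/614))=308535/381524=0.81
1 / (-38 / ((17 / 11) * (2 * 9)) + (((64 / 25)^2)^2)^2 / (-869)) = -20287628173828125 / 70778836719933493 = -0.29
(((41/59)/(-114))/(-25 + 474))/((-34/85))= 205/6039948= 0.00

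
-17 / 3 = -5.67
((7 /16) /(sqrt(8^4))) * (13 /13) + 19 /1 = 19463 /1024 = 19.01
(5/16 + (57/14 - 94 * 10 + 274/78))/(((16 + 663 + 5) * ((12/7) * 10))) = -4071427/51217920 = -0.08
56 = 56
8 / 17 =0.47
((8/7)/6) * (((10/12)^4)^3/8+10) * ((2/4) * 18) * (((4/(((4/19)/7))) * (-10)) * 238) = -5434007.59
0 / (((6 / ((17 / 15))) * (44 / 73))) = 0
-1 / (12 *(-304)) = 1 / 3648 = 0.00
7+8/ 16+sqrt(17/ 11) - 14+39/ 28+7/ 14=-129/ 28+sqrt(187)/ 11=-3.36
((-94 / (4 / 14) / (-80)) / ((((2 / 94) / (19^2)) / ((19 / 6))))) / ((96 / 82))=4348489397 / 23040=188736.52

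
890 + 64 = 954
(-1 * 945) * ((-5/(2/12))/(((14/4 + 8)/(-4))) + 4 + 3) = -378945/23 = -16475.87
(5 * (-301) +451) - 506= -1560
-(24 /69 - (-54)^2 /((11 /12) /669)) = 538421816 /253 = 2128149.47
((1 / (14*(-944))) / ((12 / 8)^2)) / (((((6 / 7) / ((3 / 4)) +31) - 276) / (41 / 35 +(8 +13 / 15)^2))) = 31417 / 2855213550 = 0.00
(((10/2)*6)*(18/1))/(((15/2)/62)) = 4464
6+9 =15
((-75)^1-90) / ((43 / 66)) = -10890 / 43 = -253.26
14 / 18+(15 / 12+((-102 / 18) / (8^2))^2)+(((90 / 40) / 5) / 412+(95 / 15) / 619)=24055018849 / 11751690240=2.05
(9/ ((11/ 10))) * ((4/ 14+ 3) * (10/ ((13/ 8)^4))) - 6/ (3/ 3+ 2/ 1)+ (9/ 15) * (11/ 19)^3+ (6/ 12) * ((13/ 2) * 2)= 6511909985277/ 150842922230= 43.17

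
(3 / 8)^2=9 / 64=0.14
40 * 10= 400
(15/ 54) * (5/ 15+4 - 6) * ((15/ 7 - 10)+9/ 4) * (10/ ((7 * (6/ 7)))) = 19625/ 4536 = 4.33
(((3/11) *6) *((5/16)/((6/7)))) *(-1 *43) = -4515/176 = -25.65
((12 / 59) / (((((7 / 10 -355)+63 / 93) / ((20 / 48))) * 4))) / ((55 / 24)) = -620 / 23715109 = -0.00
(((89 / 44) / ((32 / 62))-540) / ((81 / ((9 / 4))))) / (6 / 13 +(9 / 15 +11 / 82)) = -1005773665 / 80758656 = -12.45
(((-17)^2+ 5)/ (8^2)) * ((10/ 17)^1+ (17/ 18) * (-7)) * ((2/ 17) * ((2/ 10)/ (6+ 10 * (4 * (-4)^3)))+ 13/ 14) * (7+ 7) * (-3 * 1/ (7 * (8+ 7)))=6068075657/ 590484800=10.28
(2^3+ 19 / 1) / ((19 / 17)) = 459 / 19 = 24.16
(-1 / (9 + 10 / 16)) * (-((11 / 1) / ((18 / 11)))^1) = 44 / 63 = 0.70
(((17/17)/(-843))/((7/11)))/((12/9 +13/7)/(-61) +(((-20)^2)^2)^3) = -671/1474400255999999981173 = -0.00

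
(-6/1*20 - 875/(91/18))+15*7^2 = 5745/13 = 441.92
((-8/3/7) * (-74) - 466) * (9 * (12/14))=-165492/49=-3377.39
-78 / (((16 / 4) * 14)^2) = -39 / 1568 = -0.02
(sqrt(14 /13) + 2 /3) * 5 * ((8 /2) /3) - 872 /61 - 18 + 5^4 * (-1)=-358415 /549 + 20 * sqrt(182) /39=-645.93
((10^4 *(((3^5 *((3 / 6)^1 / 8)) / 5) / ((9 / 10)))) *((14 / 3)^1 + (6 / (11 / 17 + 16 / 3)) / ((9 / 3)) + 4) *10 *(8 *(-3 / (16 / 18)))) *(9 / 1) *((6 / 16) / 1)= -16886373750 / 61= -276825799.18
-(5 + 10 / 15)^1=-17 / 3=-5.67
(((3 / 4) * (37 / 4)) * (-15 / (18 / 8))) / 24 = -1.93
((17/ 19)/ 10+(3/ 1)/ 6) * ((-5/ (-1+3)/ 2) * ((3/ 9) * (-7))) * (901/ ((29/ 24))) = 706384/ 551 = 1282.00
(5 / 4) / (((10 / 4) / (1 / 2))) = 1 / 4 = 0.25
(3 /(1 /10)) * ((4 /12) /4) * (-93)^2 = 43245 /2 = 21622.50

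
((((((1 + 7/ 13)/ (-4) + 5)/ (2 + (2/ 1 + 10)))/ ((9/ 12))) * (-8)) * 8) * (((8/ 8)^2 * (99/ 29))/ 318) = -42240/ 139867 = -0.30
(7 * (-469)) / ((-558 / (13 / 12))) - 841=-5588657 / 6696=-834.63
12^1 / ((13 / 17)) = 204 / 13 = 15.69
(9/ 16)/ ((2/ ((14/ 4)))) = 0.98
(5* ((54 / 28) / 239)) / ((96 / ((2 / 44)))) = 45 / 2355584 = 0.00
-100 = -100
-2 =-2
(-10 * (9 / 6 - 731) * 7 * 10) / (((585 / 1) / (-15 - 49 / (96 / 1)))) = -76035785 / 5616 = -13539.14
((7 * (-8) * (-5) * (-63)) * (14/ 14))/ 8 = -2205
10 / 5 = 2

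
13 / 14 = 0.93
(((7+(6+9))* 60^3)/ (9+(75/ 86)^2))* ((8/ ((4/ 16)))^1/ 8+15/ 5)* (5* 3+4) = 519376704000/ 8021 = 64752113.70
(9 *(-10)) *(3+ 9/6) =-405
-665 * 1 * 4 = -2660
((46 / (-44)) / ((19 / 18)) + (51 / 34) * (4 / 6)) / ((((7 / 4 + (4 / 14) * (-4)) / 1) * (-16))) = -7 / 7106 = -0.00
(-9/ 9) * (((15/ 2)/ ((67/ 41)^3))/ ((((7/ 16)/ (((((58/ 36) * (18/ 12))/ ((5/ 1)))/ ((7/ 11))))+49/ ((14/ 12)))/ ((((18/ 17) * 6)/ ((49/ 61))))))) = -1448424438120/ 4536948800111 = -0.32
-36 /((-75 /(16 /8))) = 24 /25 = 0.96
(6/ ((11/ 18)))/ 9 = 1.09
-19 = -19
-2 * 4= -8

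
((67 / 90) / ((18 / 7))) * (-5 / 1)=-469 / 324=-1.45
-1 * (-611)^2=-373321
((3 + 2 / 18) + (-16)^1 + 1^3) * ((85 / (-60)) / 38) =1819 / 4104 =0.44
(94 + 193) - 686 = -399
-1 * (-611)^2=-373321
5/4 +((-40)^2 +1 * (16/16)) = 6409/4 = 1602.25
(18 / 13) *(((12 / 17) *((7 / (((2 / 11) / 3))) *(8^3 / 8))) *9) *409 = 5877349632 / 221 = 26594342.23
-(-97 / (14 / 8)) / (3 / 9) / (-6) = -194 / 7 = -27.71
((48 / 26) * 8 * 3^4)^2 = 241864704 / 169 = 1431152.09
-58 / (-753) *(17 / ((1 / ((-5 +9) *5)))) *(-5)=-98600 / 753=-130.94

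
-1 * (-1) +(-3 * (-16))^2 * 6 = 13825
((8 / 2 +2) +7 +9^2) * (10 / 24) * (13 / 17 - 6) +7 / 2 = -10279 / 51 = -201.55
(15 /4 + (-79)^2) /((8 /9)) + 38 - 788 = 200811 /32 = 6275.34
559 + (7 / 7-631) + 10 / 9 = -629 / 9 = -69.89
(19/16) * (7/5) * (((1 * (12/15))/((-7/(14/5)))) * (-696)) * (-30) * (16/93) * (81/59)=-119968128/45725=-2623.69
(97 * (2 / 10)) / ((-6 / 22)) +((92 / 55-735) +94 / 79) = -10470634 / 13035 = -803.27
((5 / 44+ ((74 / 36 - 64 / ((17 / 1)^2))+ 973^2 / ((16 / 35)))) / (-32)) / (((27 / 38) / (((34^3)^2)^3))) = -897559959583061299736147745037032448 / 2673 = -335787489555952599976112100000000.00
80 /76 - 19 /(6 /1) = -2.11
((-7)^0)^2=1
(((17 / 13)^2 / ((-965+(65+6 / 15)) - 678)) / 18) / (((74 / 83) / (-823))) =5806265 / 104450112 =0.06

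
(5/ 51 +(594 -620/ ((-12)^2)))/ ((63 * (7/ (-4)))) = -360953/ 67473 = -5.35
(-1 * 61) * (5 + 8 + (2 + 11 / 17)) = -16226 / 17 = -954.47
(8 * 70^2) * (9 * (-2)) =-705600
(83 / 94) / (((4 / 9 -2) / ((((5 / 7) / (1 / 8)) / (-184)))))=3735 / 211876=0.02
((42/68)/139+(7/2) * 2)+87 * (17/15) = 2495433/23630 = 105.60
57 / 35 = 1.63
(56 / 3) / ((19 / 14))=784 / 57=13.75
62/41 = 1.51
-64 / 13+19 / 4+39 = 2019 / 52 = 38.83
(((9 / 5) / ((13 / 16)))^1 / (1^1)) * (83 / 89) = 11952 / 5785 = 2.07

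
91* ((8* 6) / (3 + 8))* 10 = 43680 / 11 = 3970.91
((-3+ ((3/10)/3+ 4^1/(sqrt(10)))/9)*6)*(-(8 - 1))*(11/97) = 20713/1455 - 308*sqrt(10)/1455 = 13.57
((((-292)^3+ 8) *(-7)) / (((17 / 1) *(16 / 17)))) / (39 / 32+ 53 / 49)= 17079396880 / 3607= 4735069.83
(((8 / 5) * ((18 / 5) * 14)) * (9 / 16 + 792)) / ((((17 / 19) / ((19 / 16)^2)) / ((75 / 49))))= 154177.55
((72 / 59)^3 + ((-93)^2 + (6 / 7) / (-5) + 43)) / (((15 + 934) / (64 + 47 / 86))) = 1906013038973 / 3223423405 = 591.30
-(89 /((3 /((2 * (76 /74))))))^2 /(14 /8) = -183006784 /86247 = -2121.89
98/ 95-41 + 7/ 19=-198/ 5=-39.60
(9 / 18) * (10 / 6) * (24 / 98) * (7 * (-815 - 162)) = -9770 / 7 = -1395.71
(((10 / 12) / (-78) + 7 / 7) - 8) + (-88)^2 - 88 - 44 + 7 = 3562411 / 468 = 7611.99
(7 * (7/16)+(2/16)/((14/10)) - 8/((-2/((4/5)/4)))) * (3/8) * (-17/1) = -112863/4480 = -25.19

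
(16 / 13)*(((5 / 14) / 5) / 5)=8 / 455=0.02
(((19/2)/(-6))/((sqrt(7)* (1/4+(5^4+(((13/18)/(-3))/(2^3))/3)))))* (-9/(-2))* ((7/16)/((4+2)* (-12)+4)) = 4617* sqrt(7)/440809184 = 0.00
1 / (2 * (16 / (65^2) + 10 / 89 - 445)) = -376025 / 334574902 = -0.00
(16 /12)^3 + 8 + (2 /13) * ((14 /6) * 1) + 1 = 4117 /351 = 11.73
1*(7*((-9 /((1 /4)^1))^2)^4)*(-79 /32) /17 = -48752305588224 /17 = -2867782681660.24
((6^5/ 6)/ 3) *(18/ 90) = 432/ 5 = 86.40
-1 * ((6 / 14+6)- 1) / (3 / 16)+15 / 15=-587 / 21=-27.95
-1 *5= -5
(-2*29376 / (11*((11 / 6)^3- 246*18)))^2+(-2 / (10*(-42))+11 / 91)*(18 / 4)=58098400509498483 / 28699337296855940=2.02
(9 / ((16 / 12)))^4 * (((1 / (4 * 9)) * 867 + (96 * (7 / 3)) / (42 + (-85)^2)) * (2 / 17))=372513746097 / 63251968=5889.36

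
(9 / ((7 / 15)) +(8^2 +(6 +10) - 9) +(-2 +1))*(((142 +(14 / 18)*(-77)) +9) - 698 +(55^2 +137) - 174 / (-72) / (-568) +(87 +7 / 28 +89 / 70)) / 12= 236498986375 / 12023424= 19669.85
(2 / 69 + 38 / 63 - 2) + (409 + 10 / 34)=407.93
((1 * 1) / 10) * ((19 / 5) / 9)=19 / 450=0.04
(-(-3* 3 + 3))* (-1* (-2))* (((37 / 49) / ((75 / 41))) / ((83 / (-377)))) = -2287636 / 101675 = -22.50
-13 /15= -0.87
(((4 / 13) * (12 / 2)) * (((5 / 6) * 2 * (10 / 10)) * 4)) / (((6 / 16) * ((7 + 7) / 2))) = 1280 / 273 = 4.69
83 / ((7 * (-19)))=-83 / 133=-0.62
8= 8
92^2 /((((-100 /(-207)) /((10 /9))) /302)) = 29395472 /5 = 5879094.40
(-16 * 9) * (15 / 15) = -144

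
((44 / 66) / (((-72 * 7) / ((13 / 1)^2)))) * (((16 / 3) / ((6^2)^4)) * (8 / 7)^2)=-169 / 182284263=-0.00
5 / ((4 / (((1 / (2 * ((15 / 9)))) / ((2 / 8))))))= 3 / 2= 1.50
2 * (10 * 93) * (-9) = -16740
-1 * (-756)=756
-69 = -69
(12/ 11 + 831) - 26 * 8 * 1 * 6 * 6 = -73215/ 11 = -6655.91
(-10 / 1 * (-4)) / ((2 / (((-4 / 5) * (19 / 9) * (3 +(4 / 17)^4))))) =-76248976 / 751689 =-101.44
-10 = -10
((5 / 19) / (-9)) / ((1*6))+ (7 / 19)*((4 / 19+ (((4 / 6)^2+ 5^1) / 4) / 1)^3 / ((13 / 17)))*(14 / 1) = 1034640696155 / 39521667744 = 26.18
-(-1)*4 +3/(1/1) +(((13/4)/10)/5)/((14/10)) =1973/280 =7.05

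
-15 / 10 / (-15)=1 / 10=0.10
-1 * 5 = -5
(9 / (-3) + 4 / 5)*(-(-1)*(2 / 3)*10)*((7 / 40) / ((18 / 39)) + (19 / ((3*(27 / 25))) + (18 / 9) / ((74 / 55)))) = -20386399 / 179820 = -113.37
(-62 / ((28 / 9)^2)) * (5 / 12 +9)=-94581 / 1568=-60.32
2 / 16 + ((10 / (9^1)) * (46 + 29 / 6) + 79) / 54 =15361 / 5832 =2.63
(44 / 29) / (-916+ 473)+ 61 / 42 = 781819 / 539574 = 1.45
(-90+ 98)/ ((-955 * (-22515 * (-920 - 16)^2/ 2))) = 1/ 1177353929700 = 0.00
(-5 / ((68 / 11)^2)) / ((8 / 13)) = -7865 / 36992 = -0.21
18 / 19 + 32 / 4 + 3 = 11.95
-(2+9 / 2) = -6.50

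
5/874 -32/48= -1733/2622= -0.66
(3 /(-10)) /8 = -3 /80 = -0.04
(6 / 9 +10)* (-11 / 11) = -32 / 3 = -10.67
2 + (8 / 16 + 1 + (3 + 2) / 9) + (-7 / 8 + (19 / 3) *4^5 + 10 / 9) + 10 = 51997 / 8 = 6499.62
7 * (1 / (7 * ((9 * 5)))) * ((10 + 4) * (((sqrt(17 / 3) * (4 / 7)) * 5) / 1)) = 2.12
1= 1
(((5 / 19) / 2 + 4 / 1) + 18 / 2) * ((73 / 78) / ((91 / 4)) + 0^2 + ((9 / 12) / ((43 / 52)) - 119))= -4494878228 / 2899533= -1550.21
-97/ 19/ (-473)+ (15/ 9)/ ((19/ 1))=2656/ 26961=0.10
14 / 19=0.74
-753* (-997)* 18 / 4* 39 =263510091 / 2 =131755045.50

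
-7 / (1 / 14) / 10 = -49 / 5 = -9.80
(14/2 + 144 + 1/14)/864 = 235/1344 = 0.17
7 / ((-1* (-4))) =1.75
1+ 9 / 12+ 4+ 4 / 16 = 6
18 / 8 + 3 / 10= 51 / 20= 2.55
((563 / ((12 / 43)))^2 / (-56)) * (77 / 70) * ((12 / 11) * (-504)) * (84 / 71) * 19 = 701532590157 / 710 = 988074070.64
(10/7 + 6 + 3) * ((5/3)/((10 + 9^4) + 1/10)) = 3650/1379931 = 0.00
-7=-7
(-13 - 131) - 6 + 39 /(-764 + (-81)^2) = -869511 /5797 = -149.99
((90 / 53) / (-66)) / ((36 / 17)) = -85 / 6996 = -0.01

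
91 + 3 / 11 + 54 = 1598 / 11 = 145.27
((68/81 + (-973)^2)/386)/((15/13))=996906521/468990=2125.65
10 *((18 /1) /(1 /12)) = 2160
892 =892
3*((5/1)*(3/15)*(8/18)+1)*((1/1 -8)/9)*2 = -182/27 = -6.74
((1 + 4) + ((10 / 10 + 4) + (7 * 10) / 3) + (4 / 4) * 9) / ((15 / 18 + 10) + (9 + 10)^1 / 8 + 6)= 1016 / 461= 2.20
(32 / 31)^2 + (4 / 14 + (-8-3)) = -64907 / 6727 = -9.65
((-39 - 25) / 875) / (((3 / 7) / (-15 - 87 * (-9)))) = -16384 / 125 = -131.07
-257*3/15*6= -1542/5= -308.40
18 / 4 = 9 / 2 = 4.50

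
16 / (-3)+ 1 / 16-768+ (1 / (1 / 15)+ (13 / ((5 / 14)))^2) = 680027 / 1200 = 566.69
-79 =-79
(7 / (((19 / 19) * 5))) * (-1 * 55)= -77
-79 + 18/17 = -1325/17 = -77.94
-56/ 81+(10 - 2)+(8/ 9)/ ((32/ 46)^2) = 23705/ 2592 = 9.15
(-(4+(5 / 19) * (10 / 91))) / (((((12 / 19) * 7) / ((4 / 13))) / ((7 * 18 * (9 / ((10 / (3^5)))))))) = -45703926 / 5915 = -7726.78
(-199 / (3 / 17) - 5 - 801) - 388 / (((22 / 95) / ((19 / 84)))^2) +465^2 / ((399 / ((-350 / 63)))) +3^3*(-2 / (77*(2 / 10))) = -86266887163 / 16221744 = -5317.98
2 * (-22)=-44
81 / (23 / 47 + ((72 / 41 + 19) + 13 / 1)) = 52029 / 21997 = 2.37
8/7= 1.14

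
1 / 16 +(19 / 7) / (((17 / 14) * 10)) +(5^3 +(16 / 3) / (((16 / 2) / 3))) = 173109 / 1360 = 127.29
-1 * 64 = -64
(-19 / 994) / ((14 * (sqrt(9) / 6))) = -19 / 6958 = -0.00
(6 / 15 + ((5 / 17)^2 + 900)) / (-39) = -1301203 / 56355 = -23.09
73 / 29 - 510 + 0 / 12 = -14717 / 29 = -507.48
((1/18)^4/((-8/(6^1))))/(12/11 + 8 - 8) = -11/1679616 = -0.00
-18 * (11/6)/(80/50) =-165/8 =-20.62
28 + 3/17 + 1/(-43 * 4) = 28.17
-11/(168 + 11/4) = -44/683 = -0.06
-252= -252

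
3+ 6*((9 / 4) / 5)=57 / 10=5.70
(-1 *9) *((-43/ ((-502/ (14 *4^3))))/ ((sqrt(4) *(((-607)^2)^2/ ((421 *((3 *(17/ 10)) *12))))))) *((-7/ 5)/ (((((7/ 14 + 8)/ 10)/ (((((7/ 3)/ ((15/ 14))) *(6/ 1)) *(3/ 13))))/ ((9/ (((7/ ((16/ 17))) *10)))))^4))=19445257595425034462035968/ 6239709497393081382506321921875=0.00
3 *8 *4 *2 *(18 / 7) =3456 / 7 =493.71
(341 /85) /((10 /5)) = 341 /170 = 2.01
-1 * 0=0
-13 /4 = -3.25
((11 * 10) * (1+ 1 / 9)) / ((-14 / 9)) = -78.57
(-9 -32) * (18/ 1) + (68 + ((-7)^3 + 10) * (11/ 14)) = -13043/ 14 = -931.64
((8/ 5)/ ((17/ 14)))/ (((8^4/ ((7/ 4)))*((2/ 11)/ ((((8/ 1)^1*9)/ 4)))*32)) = 4851/ 2785280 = 0.00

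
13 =13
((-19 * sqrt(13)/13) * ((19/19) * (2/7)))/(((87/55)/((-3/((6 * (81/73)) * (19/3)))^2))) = -293095 * sqrt(13)/219316734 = -0.00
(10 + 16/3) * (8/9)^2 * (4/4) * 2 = 5888/243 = 24.23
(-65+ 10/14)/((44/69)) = -15525/154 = -100.81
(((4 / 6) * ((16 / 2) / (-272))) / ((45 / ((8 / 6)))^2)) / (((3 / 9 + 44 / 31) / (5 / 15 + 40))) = -60016 / 151504425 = -0.00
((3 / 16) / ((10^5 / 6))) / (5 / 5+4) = 9 / 4000000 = 0.00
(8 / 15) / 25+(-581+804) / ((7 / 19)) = 1588931 / 2625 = 605.31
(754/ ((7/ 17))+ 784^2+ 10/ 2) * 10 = 43154450/ 7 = 6164921.43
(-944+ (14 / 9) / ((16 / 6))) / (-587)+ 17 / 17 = 18365 / 7044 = 2.61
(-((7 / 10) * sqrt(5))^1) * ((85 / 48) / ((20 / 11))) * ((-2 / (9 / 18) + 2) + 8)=-1309 * sqrt(5) / 320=-9.15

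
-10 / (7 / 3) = -30 / 7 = -4.29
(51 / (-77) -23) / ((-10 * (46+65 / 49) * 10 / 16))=51016 / 637725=0.08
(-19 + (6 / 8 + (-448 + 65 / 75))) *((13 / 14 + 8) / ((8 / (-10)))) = 498625 / 96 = 5194.01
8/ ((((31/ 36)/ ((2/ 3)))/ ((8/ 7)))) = 1536/ 217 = 7.08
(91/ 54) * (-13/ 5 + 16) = 6097/ 270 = 22.58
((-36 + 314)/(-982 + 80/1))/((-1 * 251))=139/113201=0.00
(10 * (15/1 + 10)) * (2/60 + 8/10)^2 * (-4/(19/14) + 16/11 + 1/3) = -2271875/11286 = -201.30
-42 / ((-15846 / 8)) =0.02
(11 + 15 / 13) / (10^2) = 79 / 650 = 0.12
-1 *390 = -390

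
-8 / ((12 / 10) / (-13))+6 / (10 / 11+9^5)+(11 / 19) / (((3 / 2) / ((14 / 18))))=28979012944 / 333218637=86.97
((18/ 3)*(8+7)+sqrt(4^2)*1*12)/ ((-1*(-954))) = 23/ 159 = 0.14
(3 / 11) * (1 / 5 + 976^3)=13945712643 / 55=253558411.69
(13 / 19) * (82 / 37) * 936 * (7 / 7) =997776 / 703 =1419.31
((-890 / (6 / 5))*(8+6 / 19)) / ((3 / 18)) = -703100 / 19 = -37005.26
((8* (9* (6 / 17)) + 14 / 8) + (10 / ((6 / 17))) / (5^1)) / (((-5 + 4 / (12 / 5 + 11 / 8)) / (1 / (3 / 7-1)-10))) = 47528609 / 485520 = 97.89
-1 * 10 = -10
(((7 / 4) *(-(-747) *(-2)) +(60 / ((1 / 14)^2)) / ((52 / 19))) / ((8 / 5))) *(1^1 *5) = 5257.57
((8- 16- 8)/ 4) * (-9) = 36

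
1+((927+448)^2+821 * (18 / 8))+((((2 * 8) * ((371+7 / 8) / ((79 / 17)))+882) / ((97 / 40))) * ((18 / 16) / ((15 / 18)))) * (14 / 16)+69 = 58042491539 / 30652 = 1893595.57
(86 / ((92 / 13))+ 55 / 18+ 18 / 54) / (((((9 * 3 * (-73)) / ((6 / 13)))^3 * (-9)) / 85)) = 2187560 / 1160750877076323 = 0.00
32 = 32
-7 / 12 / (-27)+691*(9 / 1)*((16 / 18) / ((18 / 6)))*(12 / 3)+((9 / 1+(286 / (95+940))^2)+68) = 31912926659 / 4284900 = 7447.76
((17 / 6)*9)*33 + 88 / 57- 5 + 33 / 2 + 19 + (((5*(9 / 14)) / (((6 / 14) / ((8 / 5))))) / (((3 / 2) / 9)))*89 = 415048 / 57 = 7281.54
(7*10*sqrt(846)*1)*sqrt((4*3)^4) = 30240*sqrt(94) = 293187.68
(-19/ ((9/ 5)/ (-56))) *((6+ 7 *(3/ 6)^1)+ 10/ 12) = 164920/ 27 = 6108.15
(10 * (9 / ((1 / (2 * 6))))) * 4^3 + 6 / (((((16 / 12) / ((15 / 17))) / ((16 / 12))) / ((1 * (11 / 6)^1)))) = 1175205 / 17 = 69129.71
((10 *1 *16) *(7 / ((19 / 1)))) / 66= 560 / 627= 0.89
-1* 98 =-98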